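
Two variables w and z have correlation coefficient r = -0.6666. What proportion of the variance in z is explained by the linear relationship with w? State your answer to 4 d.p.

r² = (-0.6666)² = 0.4444

0.4444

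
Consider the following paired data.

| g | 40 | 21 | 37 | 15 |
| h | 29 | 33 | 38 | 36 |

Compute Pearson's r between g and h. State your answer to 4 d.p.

-0.3013

n = 4, Σg = 113, Σh = 136, Σg² = 3635, Σh² = 4670, Σgh = 3799
nΣgh − ΣgΣh = 15196 − 15368 = -172
nΣg² − (Σg)² = 14540 − 12769 = 1771; nΣh² − (Σh)² = 18680 − 18496 = 184
r = -172 / √(1771 × 184) = -172 / 570.8450 ≈ -0.3013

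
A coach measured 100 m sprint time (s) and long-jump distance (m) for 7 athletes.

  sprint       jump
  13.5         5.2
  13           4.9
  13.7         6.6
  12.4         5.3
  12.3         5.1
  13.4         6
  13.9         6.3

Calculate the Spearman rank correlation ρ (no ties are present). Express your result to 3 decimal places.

0.714

Rank sprint: 5, 3, 6, 2, 1, 4, 7
Rank jump: 3, 1, 7, 4, 2, 5, 6
d = rank(sprint) − rank(jump): 2, 2, -1, -2, -1, -1, 1; Σd² = 16
ρ = 1 − 6Σd² / [n(n²−1)] = 1 − 6×16 / (7×48) = 1 − 96/336 ≈ 0.714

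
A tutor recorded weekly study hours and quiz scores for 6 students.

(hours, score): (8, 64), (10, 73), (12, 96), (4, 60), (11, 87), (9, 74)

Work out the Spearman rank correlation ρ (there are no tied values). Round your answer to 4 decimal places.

0.9429

Rank hours: 2, 4, 6, 1, 5, 3
Rank score: 2, 3, 6, 1, 5, 4
d = rank(hours) − rank(score): 0, 1, 0, 0, 0, -1; Σd² = 2
ρ = 1 − 6Σd² / [n(n²−1)] = 1 − 6×2 / (6×35) = 1 − 12/210 ≈ 0.9429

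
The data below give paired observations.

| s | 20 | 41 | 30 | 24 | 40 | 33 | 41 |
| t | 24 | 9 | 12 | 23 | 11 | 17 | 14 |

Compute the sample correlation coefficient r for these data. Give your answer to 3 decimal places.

-0.874

n = 7, Σs = 229, Σt = 110, Σs² = 7927, Σt² = 1936, Σst = 3336
nΣst − ΣsΣt = 23352 − 25190 = -1838
nΣs² − (Σs)² = 55489 − 52441 = 3048; nΣt² − (Σt)² = 13552 − 12100 = 1452
r = -1838 / √(3048 × 1452) = -1838 / 2103.7338 ≈ -0.874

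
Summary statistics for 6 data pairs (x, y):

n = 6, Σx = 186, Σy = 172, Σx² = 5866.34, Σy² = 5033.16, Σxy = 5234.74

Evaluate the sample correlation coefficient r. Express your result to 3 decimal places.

-0.959

r = (nΣxy − ΣxΣy) / √[(nΣx² − (Σx)²)(nΣy² − (Σy)²)]
Numerator: 6×5234.74 − 186×172 = -583.56
Denominator: √[(35198.04 − 34596)(30198.96 − 29584)] = √[602.04 × 614.96] = 608.4657
r = -583.56 / 608.4657 ≈ -0.959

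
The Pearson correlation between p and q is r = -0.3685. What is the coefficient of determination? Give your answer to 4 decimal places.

r² = (-0.3685)² = 0.1358

0.1358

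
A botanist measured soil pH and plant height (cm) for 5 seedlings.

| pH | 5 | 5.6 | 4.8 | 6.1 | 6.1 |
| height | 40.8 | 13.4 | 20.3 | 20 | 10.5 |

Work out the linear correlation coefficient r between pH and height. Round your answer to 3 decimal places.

n = 5, Σx = 27.6, Σy = 105, Σx² = 153.82, Σy² = 2766.54, Σxy = 562.53
nΣxy − ΣxΣy = 2812.65 − 2898 = -85.35
nΣx² − (Σx)² = 769.1 − 761.76 = 7.34; nΣy² − (Σy)² = 13832.7 − 11025 = 2807.7
r = -85.35 / √(7.34 × 2807.7) = -85.35 / 143.5567 ≈ -0.595

-0.595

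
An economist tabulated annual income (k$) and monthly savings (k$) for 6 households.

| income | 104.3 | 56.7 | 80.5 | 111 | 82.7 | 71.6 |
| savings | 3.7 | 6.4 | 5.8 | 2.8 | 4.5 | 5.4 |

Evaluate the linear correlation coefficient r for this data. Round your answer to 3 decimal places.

-0.949

n = 6, Σx = 506.8, Σy = 28.6, Σx² = 44860.48, Σy² = 145.54, Σxy = 2285.28
nΣxy − ΣxΣy = 13711.68 − 14494.48 = -782.8
nΣx² − (Σx)² = 269162.88 − 256846.24 = 12316.64; nΣy² − (Σy)² = 873.24 − 817.96 = 55.28
r = -782.8 / √(12316.64 × 55.28) = -782.8 / 825.1448 ≈ -0.949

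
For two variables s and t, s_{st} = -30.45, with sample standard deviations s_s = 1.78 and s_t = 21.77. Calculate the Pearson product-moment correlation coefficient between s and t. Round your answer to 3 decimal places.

r = Cov(s,t) / (s_s · s_t) = -30.45 / (1.78 × 21.77)
  = -30.45 / 38.7506 ≈ -0.786

-0.786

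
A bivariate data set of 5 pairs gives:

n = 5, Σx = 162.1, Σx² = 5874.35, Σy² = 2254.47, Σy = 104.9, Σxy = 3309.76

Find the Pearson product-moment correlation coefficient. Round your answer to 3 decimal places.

-0.500

r = (nΣxy − ΣxΣy) / √[(nΣx² − (Σx)²)(nΣy² − (Σy)²)]
Numerator: 5×3309.76 − 162.1×104.9 = -455.49
Denominator: √[(29371.75 − 26276.41)(11272.35 − 11004.01)] = √[3095.34 × 268.34] = 911.3745
r = -455.49 / 911.3745 ≈ -0.500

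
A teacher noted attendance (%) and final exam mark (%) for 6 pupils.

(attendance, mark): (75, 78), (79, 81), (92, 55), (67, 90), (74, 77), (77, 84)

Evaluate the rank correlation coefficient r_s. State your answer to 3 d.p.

-0.486

Rank attendance: 3, 5, 6, 1, 2, 4
Rank mark: 3, 4, 1, 6, 2, 5
d = rank(attendance) − rank(mark): 0, 1, 5, -5, 0, -1; Σd² = 52
ρ = 1 − 6Σd² / [n(n²−1)] = 1 − 6×52 / (6×35) = 1 − 312/210 ≈ -0.486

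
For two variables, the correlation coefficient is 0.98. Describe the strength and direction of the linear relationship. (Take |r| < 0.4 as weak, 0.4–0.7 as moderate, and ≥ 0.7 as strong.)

r = 0.98 > 0 so the relationship is positive.
|r| = 0.98, which falls in the strong range.

strong positive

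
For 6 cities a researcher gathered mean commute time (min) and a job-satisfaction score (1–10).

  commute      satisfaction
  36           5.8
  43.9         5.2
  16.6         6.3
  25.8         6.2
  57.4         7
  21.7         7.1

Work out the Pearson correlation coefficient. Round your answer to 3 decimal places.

n = 6, Σx = 201.4, Σy = 37.6, Σx² = 7930.06, Σy² = 238.22, Σxy = 1257.49
nΣxy − ΣxΣy = 7544.94 − 7572.64 = -27.7
nΣx² − (Σx)² = 47580.36 − 40561.96 = 7018.4; nΣy² − (Σy)² = 1429.32 − 1413.76 = 15.56
r = -27.7 / √(7018.4 × 15.56) = -27.7 / 330.4638 ≈ -0.084

-0.084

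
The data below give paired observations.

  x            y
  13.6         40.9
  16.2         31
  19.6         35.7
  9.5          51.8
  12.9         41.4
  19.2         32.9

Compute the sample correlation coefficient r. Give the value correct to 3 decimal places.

n = 6, Σx = 91, Σy = 233.7, Σx² = 1456.86, Σy² = 9387.91, Σxy = 3416
nΣxy − ΣxΣy = 20496 − 21266.7 = -770.7
nΣx² − (Σx)² = 8741.16 − 8281 = 460.16; nΣy² − (Σy)² = 56327.46 − 54615.69 = 1711.77
r = -770.7 / √(460.16 × 1711.77) = -770.7 / 887.5179 ≈ -0.868

-0.868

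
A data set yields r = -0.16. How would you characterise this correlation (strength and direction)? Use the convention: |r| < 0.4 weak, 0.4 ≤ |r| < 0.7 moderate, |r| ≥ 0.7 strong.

weak negative

r = -0.16 < 0 so the relationship is negative.
|r| = 0.16, which falls in the weak range.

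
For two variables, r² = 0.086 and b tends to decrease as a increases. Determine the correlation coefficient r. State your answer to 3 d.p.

-0.293

|r| = √0.086 = 0.293
The association is negative, so r = −0.293.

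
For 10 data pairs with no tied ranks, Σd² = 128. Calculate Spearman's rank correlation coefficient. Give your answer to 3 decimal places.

ρ = 1 − 6Σd² / [n(n²−1)] = 1 − 6×128 / (10×99)
  = 1 − 768/990 = 1 − 0.7758 ≈ 0.224

0.224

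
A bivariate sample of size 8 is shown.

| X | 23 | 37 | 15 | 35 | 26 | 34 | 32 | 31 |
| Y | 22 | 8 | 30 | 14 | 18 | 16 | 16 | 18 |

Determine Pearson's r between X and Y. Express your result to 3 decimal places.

n = 8, ΣX = 233, ΣY = 142, ΣX² = 7165, ΣY² = 2804, ΣXY = 3824
nΣXY − ΣXΣY = 30592 − 33086 = -2494
nΣX² − (ΣX)² = 57320 − 54289 = 3031; nΣY² − (ΣY)² = 22432 − 20164 = 2268
r = -2494 / √(3031 × 2268) = -2494 / 2621.8902 ≈ -0.951

-0.951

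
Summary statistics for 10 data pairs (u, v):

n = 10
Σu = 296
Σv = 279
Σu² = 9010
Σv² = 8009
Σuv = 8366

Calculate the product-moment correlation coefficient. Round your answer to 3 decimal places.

0.455

r = (nΣuv − ΣuΣv) / √[(nΣu² − (Σu)²)(nΣv² − (Σv)²)]
Numerator: 10×8366 − 296×279 = 1076
Denominator: √[(90100 − 87616)(80090 − 77841)] = √[2484 × 2249] = 2363.5812
r = 1076 / 2363.5812 ≈ 0.455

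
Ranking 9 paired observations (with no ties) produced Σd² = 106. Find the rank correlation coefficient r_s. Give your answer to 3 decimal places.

ρ = 1 − 6Σd² / [n(n²−1)] = 1 − 6×106 / (9×80)
  = 1 − 636/720 = 1 − 0.8833 ≈ 0.117

0.117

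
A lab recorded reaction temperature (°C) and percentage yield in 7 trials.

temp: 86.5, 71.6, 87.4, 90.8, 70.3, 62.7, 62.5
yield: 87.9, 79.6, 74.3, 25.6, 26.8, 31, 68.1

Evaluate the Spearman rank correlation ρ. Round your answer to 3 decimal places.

0.000

Rank temp: 5, 4, 6, 7, 3, 2, 1
Rank yield: 7, 6, 5, 1, 2, 3, 4
d = rank(temp) − rank(yield): -2, -2, 1, 6, 1, -1, -3; Σd² = 56
ρ = 1 − 6Σd² / [n(n²−1)] = 1 − 6×56 / (7×48) = 1 − 336/336 ≈ 0.000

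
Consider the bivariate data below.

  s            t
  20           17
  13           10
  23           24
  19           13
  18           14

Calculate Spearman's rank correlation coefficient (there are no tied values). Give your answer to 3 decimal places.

0.900

Rank s: 4, 1, 5, 3, 2
Rank t: 4, 1, 5, 2, 3
d = rank(s) − rank(t): 0, 0, 0, 1, -1; Σd² = 2
ρ = 1 − 6Σd² / [n(n²−1)] = 1 − 6×2 / (5×24) = 1 − 12/120 ≈ 0.900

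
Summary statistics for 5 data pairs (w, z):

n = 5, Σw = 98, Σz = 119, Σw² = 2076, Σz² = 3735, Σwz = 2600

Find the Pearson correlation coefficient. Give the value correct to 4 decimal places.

0.7149

r = (nΣwz − ΣwΣz) / √[(nΣw² − (Σw)²)(nΣz² − (Σz)²)]
Numerator: 5×2600 − 98×119 = 1338
Denominator: √[(10380 − 9604)(18675 − 14161)] = √[776 × 4514] = 1871.5940
r = 1338 / 1871.5940 ≈ 0.7149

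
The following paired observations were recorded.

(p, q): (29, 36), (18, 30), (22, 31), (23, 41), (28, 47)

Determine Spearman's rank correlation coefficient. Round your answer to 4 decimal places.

0.7000

Rank p: 5, 1, 2, 3, 4
Rank q: 3, 1, 2, 4, 5
d = rank(p) − rank(q): 2, 0, 0, -1, -1; Σd² = 6
ρ = 1 − 6Σd² / [n(n²−1)] = 1 − 6×6 / (5×24) = 1 − 36/120 ≈ 0.7000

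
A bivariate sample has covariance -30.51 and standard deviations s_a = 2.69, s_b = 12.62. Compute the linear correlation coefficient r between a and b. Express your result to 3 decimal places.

r = Cov(a,b) / (s_a · s_b) = -30.51 / (2.69 × 12.62)
  = -30.51 / 33.9478 ≈ -0.899

-0.899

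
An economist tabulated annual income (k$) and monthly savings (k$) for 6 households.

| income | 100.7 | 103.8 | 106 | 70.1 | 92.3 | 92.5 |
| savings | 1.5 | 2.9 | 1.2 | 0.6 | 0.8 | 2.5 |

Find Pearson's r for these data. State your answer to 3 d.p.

0.512

n = 6, Σx = 565.4, Σy = 9.5, Σx² = 54140.48, Σy² = 19.35, Σxy = 926.42
nΣxy − ΣxΣy = 5558.52 − 5371.3 = 187.22
nΣx² − (Σx)² = 324842.88 − 319677.16 = 5165.72; nΣy² − (Σy)² = 116.1 − 90.25 = 25.85
r = 187.22 / √(5165.72 × 25.85) = 187.22 / 365.4229 ≈ 0.512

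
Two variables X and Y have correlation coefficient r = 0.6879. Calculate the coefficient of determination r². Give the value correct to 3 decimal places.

0.473

r² = (0.6879)² = 0.473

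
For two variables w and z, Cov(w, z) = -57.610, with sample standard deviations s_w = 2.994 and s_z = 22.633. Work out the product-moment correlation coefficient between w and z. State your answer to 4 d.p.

r = Cov(w,z) / (s_w · s_z) = -57.610 / (2.994 × 22.633)
  = -57.610 / 67.7632 ≈ -0.8502

-0.8502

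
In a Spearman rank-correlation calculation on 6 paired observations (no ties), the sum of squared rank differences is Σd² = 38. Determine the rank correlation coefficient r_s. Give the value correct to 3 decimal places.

-0.086

ρ = 1 − 6Σd² / [n(n²−1)] = 1 − 6×38 / (6×35)
  = 1 − 228/210 = 1 − 1.0857 ≈ -0.086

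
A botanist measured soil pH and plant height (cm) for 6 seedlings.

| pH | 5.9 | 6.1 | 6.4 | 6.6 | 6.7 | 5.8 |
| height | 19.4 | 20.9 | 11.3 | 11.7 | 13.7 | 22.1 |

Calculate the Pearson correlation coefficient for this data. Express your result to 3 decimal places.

n = 6, Σx = 37.5, Σy = 99.1, Σx² = 235.07, Σy² = 1753.85, Σxy = 611.46
nΣxy − ΣxΣy = 3668.76 − 3716.25 = -47.49
nΣx² − (Σx)² = 1410.42 − 1406.25 = 4.17; nΣy² − (Σy)² = 10523.1 − 9820.81 = 702.29
r = -47.49 / √(4.17 × 702.29) = -47.49 / 54.1161 ≈ -0.878

-0.878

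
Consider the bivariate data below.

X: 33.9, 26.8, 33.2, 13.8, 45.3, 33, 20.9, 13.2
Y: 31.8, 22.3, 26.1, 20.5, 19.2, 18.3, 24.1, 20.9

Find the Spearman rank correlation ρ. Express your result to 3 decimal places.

Rank X: 7, 4, 6, 2, 8, 5, 3, 1
Rank Y: 8, 5, 7, 3, 2, 1, 6, 4
d = rank(X) − rank(Y): -1, -1, -1, -1, 6, 4, -3, -3; Σd² = 74
ρ = 1 − 6Σd² / [n(n²−1)] = 1 − 6×74 / (8×63) = 1 − 444/504 ≈ 0.119

0.119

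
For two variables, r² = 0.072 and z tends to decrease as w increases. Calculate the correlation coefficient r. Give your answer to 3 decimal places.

|r| = √0.072 = 0.268
The association is negative, so r = −0.268.

-0.268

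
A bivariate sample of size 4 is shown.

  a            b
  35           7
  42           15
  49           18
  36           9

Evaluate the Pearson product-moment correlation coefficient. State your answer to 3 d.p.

n = 4, Σa = 162, Σb = 49, Σa² = 6686, Σb² = 679, Σab = 2081
nΣab − ΣaΣb = 8324 − 7938 = 386
nΣa² − (Σa)² = 26744 − 26244 = 500; nΣb² − (Σb)² = 2716 − 2401 = 315
r = 386 / √(500 × 315) = 386 / 396.8627 ≈ 0.973

0.973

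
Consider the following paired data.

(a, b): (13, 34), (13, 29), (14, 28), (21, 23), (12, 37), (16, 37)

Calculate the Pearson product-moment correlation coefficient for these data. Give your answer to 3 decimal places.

n = 6, Σa = 89, Σb = 188, Σa² = 1375, Σb² = 6048, Σab = 2730
nΣab − ΣaΣb = 16380 − 16732 = -352
nΣa² − (Σa)² = 8250 − 7921 = 329; nΣb² − (Σb)² = 36288 − 35344 = 944
r = -352 / √(329 × 944) = -352 / 557.2935 ≈ -0.632

-0.632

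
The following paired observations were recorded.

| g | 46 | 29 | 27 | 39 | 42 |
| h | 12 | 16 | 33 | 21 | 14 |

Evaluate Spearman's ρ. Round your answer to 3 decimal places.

Rank g: 5, 2, 1, 3, 4
Rank h: 1, 3, 5, 4, 2
d = rank(g) − rank(h): 4, -1, -4, -1, 2; Σd² = 38
ρ = 1 − 6Σd² / [n(n²−1)] = 1 − 6×38 / (5×24) = 1 − 228/120 ≈ -0.900

-0.900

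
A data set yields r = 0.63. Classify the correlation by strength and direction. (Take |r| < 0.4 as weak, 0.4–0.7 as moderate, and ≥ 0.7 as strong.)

r = 0.63 > 0 so the relationship is positive.
|r| = 0.63, which falls in the moderate range.

moderate positive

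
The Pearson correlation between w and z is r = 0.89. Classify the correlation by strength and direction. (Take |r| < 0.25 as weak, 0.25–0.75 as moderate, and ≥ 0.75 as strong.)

r = 0.89 > 0 so the relationship is positive.
|r| = 0.89, which falls in the strong range.

strong positive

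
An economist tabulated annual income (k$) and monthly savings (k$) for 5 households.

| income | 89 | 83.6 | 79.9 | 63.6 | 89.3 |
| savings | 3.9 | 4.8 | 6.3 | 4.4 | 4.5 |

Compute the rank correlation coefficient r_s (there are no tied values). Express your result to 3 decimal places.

-0.200

Rank income: 4, 3, 2, 1, 5
Rank savings: 1, 4, 5, 2, 3
d = rank(income) − rank(savings): 3, -1, -3, -1, 2; Σd² = 24
ρ = 1 − 6Σd² / [n(n²−1)] = 1 − 6×24 / (5×24) = 1 − 144/120 ≈ -0.200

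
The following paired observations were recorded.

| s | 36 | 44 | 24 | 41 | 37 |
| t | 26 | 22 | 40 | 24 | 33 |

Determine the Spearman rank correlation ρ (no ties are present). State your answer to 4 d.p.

Rank s: 2, 5, 1, 4, 3
Rank t: 3, 1, 5, 2, 4
d = rank(s) − rank(t): -1, 4, -4, 2, -1; Σd² = 38
ρ = 1 − 6Σd² / [n(n²−1)] = 1 − 6×38 / (5×24) = 1 − 228/120 ≈ -0.9000

-0.9000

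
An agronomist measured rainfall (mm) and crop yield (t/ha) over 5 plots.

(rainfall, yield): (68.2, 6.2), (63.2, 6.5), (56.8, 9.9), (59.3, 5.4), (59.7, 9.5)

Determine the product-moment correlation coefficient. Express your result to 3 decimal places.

-0.570

n = 5, Σx = 307.2, Σy = 37.5, Σx² = 18952.3, Σy² = 298.11, Σxy = 2283.33
nΣxy − ΣxΣy = 11416.65 − 11520 = -103.35
nΣx² − (Σx)² = 94761.5 − 94371.84 = 389.66; nΣy² − (Σy)² = 1490.55 − 1406.25 = 84.3
r = -103.35 / √(389.66 × 84.3) = -103.35 / 181.2411 ≈ -0.570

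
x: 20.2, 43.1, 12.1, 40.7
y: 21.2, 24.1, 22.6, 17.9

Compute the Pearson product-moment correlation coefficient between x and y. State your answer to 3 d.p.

-0.177

n = 4, Σx = 116.1, Σy = 85.8, Σx² = 4068.55, Σy² = 1861.42, Σxy = 2468.94
nΣxy − ΣxΣy = 9875.76 − 9961.38 = -85.62
nΣx² − (Σx)² = 16274.2 − 13479.21 = 2794.99; nΣy² − (Σy)² = 7445.68 − 7361.64 = 84.04
r = -85.62 / √(2794.99 × 84.04) = -85.62 / 484.6555 ≈ -0.177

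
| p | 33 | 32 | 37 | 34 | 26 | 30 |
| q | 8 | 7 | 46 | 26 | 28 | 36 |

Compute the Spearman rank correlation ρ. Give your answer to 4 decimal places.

0.1429

Rank p: 4, 3, 6, 5, 1, 2
Rank q: 2, 1, 6, 3, 4, 5
d = rank(p) − rank(q): 2, 2, 0, 2, -3, -3; Σd² = 30
ρ = 1 − 6Σd² / [n(n²−1)] = 1 − 6×30 / (6×35) = 1 − 180/210 ≈ 0.1429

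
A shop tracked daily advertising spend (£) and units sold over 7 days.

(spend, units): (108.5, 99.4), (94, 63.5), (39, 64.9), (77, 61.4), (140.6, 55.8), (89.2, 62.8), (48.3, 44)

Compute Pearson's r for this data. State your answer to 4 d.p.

0.3045

n = 7, Σx = 596.6, Σy = 451.8, Σx² = 58116.14, Σy² = 30888.06, Σxy = 39585.24
nΣxy − ΣxΣy = 277096.68 − 269543.88 = 7552.8
nΣx² − (Σx)² = 406812.98 − 355931.56 = 50881.42; nΣy² − (Σy)² = 216216.42 − 204123.24 = 12093.18
r = 7552.8 / √(50881.42 × 12093.18) = 7552.8 / 24805.6076 ≈ 0.3045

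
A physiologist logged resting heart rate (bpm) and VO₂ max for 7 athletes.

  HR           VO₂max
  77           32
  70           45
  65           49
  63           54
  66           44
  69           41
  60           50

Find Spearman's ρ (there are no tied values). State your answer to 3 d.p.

Rank HR: 7, 6, 3, 2, 4, 5, 1
Rank VO₂max: 1, 4, 5, 7, 3, 2, 6
d = rank(HR) − rank(VO₂max): 6, 2, -2, -5, 1, 3, -5; Σd² = 104
ρ = 1 − 6Σd² / [n(n²−1)] = 1 − 6×104 / (7×48) = 1 − 624/336 ≈ -0.857

-0.857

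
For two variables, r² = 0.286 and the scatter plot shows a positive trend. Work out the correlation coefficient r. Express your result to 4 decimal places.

|r| = √0.286 = 0.5348
The association is positive, so r = 0.5348.

0.5348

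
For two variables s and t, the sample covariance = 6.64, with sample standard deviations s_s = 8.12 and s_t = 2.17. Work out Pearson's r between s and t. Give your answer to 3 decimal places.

0.377

r = Cov(s,t) / (s_s · s_t) = 6.64 / (8.12 × 2.17)
  = 6.64 / 17.6204 ≈ 0.377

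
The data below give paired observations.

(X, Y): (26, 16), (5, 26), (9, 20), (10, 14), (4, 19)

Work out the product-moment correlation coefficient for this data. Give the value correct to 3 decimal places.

n = 5, ΣX = 54, ΣY = 95, ΣX² = 898, ΣY² = 1889, ΣXY = 942
nΣXY − ΣXΣY = 4710 − 5130 = -420
nΣX² − (ΣX)² = 4490 − 2916 = 1574; nΣY² − (ΣY)² = 9445 − 9025 = 420
r = -420 / √(1574 × 420) = -420 / 813.0683 ≈ -0.517

-0.517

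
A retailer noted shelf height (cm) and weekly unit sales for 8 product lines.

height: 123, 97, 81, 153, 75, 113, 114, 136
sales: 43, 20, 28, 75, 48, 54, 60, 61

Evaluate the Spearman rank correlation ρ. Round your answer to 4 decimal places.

Rank height: 6, 3, 2, 8, 1, 4, 5, 7
Rank sales: 3, 1, 2, 8, 4, 5, 6, 7
d = rank(height) − rank(sales): 3, 2, 0, 0, -3, -1, -1, 0; Σd² = 24
ρ = 1 − 6Σd² / [n(n²−1)] = 1 − 6×24 / (8×63) = 1 − 144/504 ≈ 0.7143

0.7143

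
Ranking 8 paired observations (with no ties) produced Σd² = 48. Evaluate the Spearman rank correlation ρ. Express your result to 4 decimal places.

0.4286

ρ = 1 − 6Σd² / [n(n²−1)] = 1 − 6×48 / (8×63)
  = 1 − 288/504 = 1 − 0.57143 ≈ 0.4286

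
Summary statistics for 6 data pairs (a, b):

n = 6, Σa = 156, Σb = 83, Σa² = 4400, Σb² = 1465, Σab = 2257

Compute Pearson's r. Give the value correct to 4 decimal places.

r = (nΣab − ΣaΣb) / √[(nΣa² − (Σa)²)(nΣb² − (Σb)²)]
Numerator: 6×2257 − 156×83 = 594
Denominator: √[(26400 − 24336)(8790 − 6889)] = √[2064 × 1901] = 1980.8241
r = 594 / 1980.8241 ≈ 0.2999

0.2999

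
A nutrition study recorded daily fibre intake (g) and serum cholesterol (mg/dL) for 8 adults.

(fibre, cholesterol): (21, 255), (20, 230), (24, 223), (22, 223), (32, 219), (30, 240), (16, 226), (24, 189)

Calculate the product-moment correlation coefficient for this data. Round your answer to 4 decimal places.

n = 8, Σx = 189, Σy = 1805, Σx² = 4657, Σy² = 409741, Σxy = 42573
nΣxy − ΣxΣy = 340584 − 341145 = -561
nΣx² − (Σx)² = 37256 − 35721 = 1535; nΣy² − (Σy)² = 3277928 − 3258025 = 19903
r = -561 / √(1535 × 19903) = -561 / 5527.3054 ≈ -0.1015

-0.1015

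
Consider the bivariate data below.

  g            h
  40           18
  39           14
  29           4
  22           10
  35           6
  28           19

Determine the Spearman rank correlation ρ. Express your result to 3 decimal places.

0.143

Rank g: 6, 5, 3, 1, 4, 2
Rank h: 5, 4, 1, 3, 2, 6
d = rank(g) − rank(h): 1, 1, 2, -2, 2, -4; Σd² = 30
ρ = 1 − 6Σd² / [n(n²−1)] = 1 − 6×30 / (6×35) = 1 − 180/210 ≈ 0.143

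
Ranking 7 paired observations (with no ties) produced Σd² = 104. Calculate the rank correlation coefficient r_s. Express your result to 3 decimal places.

-0.857

ρ = 1 − 6Σd² / [n(n²−1)] = 1 − 6×104 / (7×48)
  = 1 − 624/336 = 1 − 1.8571 ≈ -0.857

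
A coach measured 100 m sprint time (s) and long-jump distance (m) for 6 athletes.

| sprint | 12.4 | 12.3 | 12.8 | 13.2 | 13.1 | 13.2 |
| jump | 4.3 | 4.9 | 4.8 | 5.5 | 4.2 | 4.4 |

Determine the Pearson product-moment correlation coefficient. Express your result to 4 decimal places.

n = 6, Σx = 77, Σy = 28.1, Σx² = 988.98, Σy² = 132.79, Σxy = 360.73
nΣxy − ΣxΣy = 2164.38 − 2163.7 = 0.68
nΣx² − (Σx)² = 5933.88 − 5929 = 4.88; nΣy² − (Σy)² = 796.74 − 789.61 = 7.13
r = 0.68 / √(4.88 × 7.13) = 0.68 / 5.8987 ≈ 0.1153

0.1153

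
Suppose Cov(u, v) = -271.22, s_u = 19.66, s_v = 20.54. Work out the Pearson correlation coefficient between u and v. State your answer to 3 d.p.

r = Cov(u,v) / (s_u · s_v) = -271.22 / (19.66 × 20.54)
  = -271.22 / 403.8164 ≈ -0.672

-0.672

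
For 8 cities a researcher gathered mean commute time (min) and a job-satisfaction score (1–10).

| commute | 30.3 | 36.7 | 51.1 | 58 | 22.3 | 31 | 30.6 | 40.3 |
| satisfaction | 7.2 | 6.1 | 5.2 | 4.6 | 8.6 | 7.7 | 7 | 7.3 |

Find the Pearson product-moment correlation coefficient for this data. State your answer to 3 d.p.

-0.928

n = 8, Σx = 300.3, Σy = 53.7, Σx² = 12258.93, Σy² = 372.79, Σxy = 1913.42
nΣxy − ΣxΣy = 15307.36 − 16126.11 = -818.75
nΣx² − (Σx)² = 98071.44 − 90180.09 = 7891.35; nΣy² − (Σy)² = 2982.32 − 2883.69 = 98.63
r = -818.75 / √(7891.35 × 98.63) = -818.75 / 882.2266 ≈ -0.928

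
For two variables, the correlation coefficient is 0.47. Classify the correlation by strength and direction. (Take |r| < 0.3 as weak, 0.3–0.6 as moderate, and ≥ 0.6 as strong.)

moderate positive

r = 0.47 > 0 so the relationship is positive.
|r| = 0.47, which falls in the moderate range.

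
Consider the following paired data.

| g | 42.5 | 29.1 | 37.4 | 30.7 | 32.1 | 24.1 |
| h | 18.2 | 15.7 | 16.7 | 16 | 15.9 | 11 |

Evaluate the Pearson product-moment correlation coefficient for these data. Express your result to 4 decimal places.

0.8779

n = 6, Σg = 195.9, Σh = 93.5, Σg² = 6605.53, Σh² = 1486.43, Σgh = 3121.64
nΣgh − ΣgΣh = 18729.84 − 18316.65 = 413.19
nΣg² − (Σg)² = 39633.18 − 38376.81 = 1256.37; nΣh² − (Σh)² = 8918.58 − 8742.25 = 176.33
r = 413.19 / √(1256.37 × 176.33) = 413.19 / 470.6758 ≈ 0.8779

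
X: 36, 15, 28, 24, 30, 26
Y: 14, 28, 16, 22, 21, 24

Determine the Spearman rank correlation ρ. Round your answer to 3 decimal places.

Rank X: 6, 1, 4, 2, 5, 3
Rank Y: 1, 6, 2, 4, 3, 5
d = rank(X) − rank(Y): 5, -5, 2, -2, 2, -2; Σd² = 66
ρ = 1 − 6Σd² / [n(n²−1)] = 1 − 6×66 / (6×35) = 1 − 396/210 ≈ -0.886

-0.886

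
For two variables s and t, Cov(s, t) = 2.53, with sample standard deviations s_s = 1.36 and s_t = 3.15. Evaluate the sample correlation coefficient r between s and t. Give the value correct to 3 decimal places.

r = Cov(s,t) / (s_s · s_t) = 2.53 / (1.36 × 3.15)
  = 2.53 / 4.2840 ≈ 0.591

0.591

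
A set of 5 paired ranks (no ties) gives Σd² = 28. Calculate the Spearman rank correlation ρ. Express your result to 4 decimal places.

-0.4000

ρ = 1 − 6Σd² / [n(n²−1)] = 1 − 6×28 / (5×24)
  = 1 − 168/120 = 1 − 1.40000 ≈ -0.4000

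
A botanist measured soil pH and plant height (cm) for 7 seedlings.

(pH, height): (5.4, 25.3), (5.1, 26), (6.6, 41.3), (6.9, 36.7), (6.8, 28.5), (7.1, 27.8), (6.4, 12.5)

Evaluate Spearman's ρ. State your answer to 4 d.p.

Rank pH: 2, 1, 4, 6, 5, 7, 3
Rank height: 2, 3, 7, 6, 5, 4, 1
d = rank(pH) − rank(height): 0, -2, -3, 0, 0, 3, 2; Σd² = 26
ρ = 1 − 6Σd² / [n(n²−1)] = 1 − 6×26 / (7×48) = 1 − 156/336 ≈ 0.5357

0.5357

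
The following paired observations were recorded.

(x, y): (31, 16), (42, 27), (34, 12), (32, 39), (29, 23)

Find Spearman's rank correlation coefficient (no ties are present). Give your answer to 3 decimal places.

Rank x: 2, 5, 4, 3, 1
Rank y: 2, 4, 1, 5, 3
d = rank(x) − rank(y): 0, 1, 3, -2, -2; Σd² = 18
ρ = 1 − 6Σd² / [n(n²−1)] = 1 − 6×18 / (5×24) = 1 − 108/120 ≈ 0.100

0.100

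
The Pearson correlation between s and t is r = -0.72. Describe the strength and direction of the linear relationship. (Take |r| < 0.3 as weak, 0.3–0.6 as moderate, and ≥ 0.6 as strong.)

strong negative

r = -0.72 < 0 so the relationship is negative.
|r| = 0.72, which falls in the strong range.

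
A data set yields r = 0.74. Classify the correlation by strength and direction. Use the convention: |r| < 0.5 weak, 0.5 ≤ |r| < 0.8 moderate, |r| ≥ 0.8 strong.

r = 0.74 > 0 so the relationship is positive.
|r| = 0.74, which falls in the moderate range.

moderate positive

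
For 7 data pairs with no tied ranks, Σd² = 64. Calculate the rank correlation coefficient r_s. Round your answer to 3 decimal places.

-0.143

ρ = 1 − 6Σd² / [n(n²−1)] = 1 − 6×64 / (7×48)
  = 1 − 384/336 = 1 − 1.1429 ≈ -0.143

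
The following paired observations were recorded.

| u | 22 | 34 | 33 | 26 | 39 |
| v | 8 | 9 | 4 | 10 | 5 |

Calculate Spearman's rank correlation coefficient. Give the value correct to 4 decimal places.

-0.3000

Rank u: 1, 4, 3, 2, 5
Rank v: 3, 4, 1, 5, 2
d = rank(u) − rank(v): -2, 0, 2, -3, 3; Σd² = 26
ρ = 1 − 6Σd² / [n(n²−1)] = 1 − 6×26 / (5×24) = 1 − 156/120 ≈ -0.3000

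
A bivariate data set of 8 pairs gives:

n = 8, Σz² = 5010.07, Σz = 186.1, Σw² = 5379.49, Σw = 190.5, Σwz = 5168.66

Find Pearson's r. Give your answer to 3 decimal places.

r = (nΣwz − ΣwΣz) / √[(nΣw² − (Σw)²)(nΣz² − (Σz)²)]
Numerator: 8×5168.66 − 190.5×186.1 = 5897.23
Denominator: √[(43035.92 − 36290.25)(40080.56 − 34633.21)] = √[6745.67 × 5447.35] = 6061.8500
r = 5897.23 / 6061.8500 ≈ 0.973

0.973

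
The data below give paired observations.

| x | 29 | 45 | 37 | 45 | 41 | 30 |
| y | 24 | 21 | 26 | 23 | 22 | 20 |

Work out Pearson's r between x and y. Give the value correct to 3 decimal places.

-0.069

n = 6, Σx = 227, Σy = 136, Σx² = 8841, Σy² = 3106, Σxy = 5140
nΣxy − ΣxΣy = 30840 − 30872 = -32
nΣx² − (Σx)² = 53046 − 51529 = 1517; nΣy² − (Σy)² = 18636 − 18496 = 140
r = -32 / √(1517 × 140) = -32 / 460.8470 ≈ -0.069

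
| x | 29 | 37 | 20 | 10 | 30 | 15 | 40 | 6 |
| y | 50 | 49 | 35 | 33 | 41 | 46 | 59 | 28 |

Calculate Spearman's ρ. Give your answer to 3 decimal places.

0.833

Rank x: 5, 7, 4, 2, 6, 3, 8, 1
Rank y: 7, 6, 3, 2, 4, 5, 8, 1
d = rank(x) − rank(y): -2, 1, 1, 0, 2, -2, 0, 0; Σd² = 14
ρ = 1 − 6Σd² / [n(n²−1)] = 1 − 6×14 / (8×63) = 1 − 84/504 ≈ 0.833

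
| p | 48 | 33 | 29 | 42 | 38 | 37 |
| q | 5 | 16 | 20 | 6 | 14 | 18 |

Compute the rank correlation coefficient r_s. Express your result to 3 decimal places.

-0.943

Rank p: 6, 2, 1, 5, 4, 3
Rank q: 1, 4, 6, 2, 3, 5
d = rank(p) − rank(q): 5, -2, -5, 3, 1, -2; Σd² = 68
ρ = 1 − 6Σd² / [n(n²−1)] = 1 − 6×68 / (6×35) = 1 − 408/210 ≈ -0.943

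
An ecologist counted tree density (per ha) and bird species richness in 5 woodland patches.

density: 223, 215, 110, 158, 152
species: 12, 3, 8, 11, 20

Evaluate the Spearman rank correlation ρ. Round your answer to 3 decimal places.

0.000

Rank density: 5, 4, 1, 3, 2
Rank species: 4, 1, 2, 3, 5
d = rank(density) − rank(species): 1, 3, -1, 0, -3; Σd² = 20
ρ = 1 − 6Σd² / [n(n²−1)] = 1 − 6×20 / (5×24) = 1 − 120/120 ≈ 0.000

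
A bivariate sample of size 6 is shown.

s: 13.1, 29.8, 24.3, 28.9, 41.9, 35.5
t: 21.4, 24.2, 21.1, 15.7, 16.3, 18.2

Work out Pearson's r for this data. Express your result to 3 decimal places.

-0.512

n = 6, Σs = 173.5, Σt = 116.9, Σs² = 5501.21, Σt² = 2332.23, Σst = 3297.03
nΣst − ΣsΣt = 19782.18 − 20282.15 = -499.97
nΣs² − (Σs)² = 33007.26 − 30102.25 = 2905.01; nΣt² − (Σt)² = 13993.38 − 13665.61 = 327.77
r = -499.97 / √(2905.01 × 327.77) = -499.97 / 975.7946 ≈ -0.512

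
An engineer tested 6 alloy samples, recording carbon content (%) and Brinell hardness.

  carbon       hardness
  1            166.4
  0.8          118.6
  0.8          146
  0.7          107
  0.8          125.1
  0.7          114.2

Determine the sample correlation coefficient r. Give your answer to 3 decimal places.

0.909

n = 6, Σx = 4.8, Σy = 777.3, Σx² = 3.9, Σy² = 103211.57, Σxy = 633
nΣxy − ΣxΣy = 3798 − 3731.04 = 66.96
nΣx² − (Σx)² = 23.4 − 23.04 = 0.36; nΣy² − (Σy)² = 619269.42 − 604195.29 = 15074.13
r = 66.96 / √(0.36 × 15074.13) = 66.96 / 73.6660 ≈ 0.909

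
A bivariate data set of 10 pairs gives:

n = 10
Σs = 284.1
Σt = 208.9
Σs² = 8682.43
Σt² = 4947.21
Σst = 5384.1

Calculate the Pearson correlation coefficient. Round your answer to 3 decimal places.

-0.922

r = (nΣst − ΣsΣt) / √[(nΣs² − (Σs)²)(nΣt² − (Σt)²)]
Numerator: 10×5384.1 − 284.1×208.9 = -5507.49
Denominator: √[(86824.3 − 80712.81)(49472.1 − 43639.21)] = √[6111.49 × 5832.89] = 5970.5652
r = -5507.49 / 5970.5652 ≈ -0.922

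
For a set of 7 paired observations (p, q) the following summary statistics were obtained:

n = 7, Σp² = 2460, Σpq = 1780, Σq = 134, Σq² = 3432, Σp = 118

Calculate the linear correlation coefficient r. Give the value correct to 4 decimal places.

r = (nΣpq − ΣpΣq) / √[(nΣp² − (Σp)²)(nΣq² − (Σq)²)]
Numerator: 7×1780 − 118×134 = -3352
Denominator: √[(17220 − 13924)(24024 − 17956)] = √[3296 × 6068] = 4472.1503
r = -3352 / 4472.1503 ≈ -0.7495

-0.7495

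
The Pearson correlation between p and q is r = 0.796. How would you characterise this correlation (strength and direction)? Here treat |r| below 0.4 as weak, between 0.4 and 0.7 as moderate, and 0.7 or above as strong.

strong positive

r = 0.796 > 0 so the relationship is positive.
|r| = 0.796, which falls in the strong range.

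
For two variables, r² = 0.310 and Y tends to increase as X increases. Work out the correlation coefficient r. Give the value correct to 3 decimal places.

|r| = √0.310 = 0.557
The association is positive, so r = 0.557.

0.557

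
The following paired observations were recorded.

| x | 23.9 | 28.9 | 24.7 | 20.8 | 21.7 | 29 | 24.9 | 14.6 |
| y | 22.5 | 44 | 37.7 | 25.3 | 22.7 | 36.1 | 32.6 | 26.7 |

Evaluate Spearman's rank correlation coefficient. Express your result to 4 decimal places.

0.6429

Rank x: 4, 7, 5, 2, 3, 8, 6, 1
Rank y: 1, 8, 7, 3, 2, 6, 5, 4
d = rank(x) − rank(y): 3, -1, -2, -1, 1, 2, 1, -3; Σd² = 30
ρ = 1 − 6Σd² / [n(n²−1)] = 1 − 6×30 / (8×63) = 1 − 180/504 ≈ 0.6429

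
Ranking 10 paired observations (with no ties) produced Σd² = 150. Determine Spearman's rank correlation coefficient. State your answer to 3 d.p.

ρ = 1 − 6Σd² / [n(n²−1)] = 1 − 6×150 / (10×99)
  = 1 − 900/990 = 1 − 0.9091 ≈ 0.091

0.091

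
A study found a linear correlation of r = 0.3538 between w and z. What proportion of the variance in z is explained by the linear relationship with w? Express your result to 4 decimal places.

r² = (0.3538)² = 0.1252

0.1252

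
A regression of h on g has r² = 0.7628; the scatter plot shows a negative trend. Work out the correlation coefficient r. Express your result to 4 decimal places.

|r| = √0.7628 = 0.8734
The association is negative, so r = −0.8734.

-0.8734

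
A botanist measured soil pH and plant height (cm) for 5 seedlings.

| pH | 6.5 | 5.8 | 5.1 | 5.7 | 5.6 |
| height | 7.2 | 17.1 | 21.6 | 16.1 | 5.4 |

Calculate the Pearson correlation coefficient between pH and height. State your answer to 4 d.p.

-0.6282

n = 5, Σx = 28.7, Σy = 67.4, Σx² = 165.75, Σy² = 1099.18, Σxy = 378.15
nΣxy − ΣxΣy = 1890.75 − 1934.38 = -43.63
nΣx² − (Σx)² = 828.75 − 823.69 = 5.06; nΣy² − (Σy)² = 5495.9 − 4542.76 = 953.14
r = -43.63 / √(5.06 × 953.14) = -43.63 / 69.4470 ≈ -0.6282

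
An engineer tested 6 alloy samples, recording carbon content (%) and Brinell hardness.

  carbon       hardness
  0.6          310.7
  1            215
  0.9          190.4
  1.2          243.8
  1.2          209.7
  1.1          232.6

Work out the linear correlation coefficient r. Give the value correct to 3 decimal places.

n = 6, Σx = 6, Σy = 1402.2, Σx² = 6.26, Σy² = 336526.94, Σxy = 1372.84
nΣxy − ΣxΣy = 8237.04 − 8413.2 = -176.16
nΣx² − (Σx)² = 37.56 − 36 = 1.56; nΣy² − (Σy)² = 2019161.64 − 1966164.84 = 52996.8
r = -176.16 / √(1.56 × 52996.8) = -176.16 / 287.5326 ≈ -0.613

-0.613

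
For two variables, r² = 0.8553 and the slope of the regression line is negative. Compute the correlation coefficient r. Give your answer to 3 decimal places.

-0.925

|r| = √0.8553 = 0.925
The association is negative, so r = −0.925.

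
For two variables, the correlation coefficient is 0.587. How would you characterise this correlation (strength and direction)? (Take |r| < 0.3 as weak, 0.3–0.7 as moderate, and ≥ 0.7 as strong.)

r = 0.587 > 0 so the relationship is positive.
|r| = 0.587, which falls in the moderate range.

moderate positive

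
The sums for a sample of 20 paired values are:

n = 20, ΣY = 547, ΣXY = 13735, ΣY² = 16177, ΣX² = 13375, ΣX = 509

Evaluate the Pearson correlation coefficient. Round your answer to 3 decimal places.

r = (nΣXY − ΣXΣY) / √[(nΣX² − (ΣX)²)(nΣY² − (ΣY)²)]
Numerator: 20×13735 − 509×547 = -3723
Denominator: √[(267500 − 259081)(323540 − 299209)] = √[8419 × 24331] = 14312.3265
r = -3723 / 14312.3265 ≈ -0.260

-0.260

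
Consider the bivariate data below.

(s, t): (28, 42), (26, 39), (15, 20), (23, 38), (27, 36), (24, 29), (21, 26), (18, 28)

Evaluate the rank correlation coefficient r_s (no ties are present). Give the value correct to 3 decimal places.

Rank s: 8, 6, 1, 4, 7, 5, 3, 2
Rank t: 8, 7, 1, 6, 5, 4, 2, 3
d = rank(s) − rank(t): 0, -1, 0, -2, 2, 1, 1, -1; Σd² = 12
ρ = 1 − 6Σd² / [n(n²−1)] = 1 − 6×12 / (8×63) = 1 − 72/504 ≈ 0.857

0.857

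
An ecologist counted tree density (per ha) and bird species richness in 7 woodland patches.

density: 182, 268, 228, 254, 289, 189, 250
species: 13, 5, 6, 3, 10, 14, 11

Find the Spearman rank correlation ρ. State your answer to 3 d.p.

Rank density: 1, 6, 3, 5, 7, 2, 4
Rank species: 6, 2, 3, 1, 4, 7, 5
d = rank(density) − rank(species): -5, 4, 0, 4, 3, -5, -1; Σd² = 92
ρ = 1 − 6Σd² / [n(n²−1)] = 1 − 6×92 / (7×48) = 1 − 552/336 ≈ -0.643

-0.643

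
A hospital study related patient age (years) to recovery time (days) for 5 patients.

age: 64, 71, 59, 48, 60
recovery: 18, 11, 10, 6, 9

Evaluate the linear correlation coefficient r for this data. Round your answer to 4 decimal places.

n = 5, Σx = 302, Σy = 54, Σx² = 18522, Σy² = 662, Σxy = 3351
nΣxy − ΣxΣy = 16755 − 16308 = 447
nΣx² − (Σx)² = 92610 − 91204 = 1406; nΣy² − (Σy)² = 3310 − 2916 = 394
r = 447 / √(1406 × 394) = 447 / 744.2876 ≈ 0.6006

0.6006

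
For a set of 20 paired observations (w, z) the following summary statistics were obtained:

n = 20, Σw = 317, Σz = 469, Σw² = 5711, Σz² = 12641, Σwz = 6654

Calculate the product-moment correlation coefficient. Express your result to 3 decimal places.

-0.734

r = (nΣwz − ΣwΣz) / √[(nΣw² − (Σw)²)(nΣz² − (Σz)²)]
Numerator: 20×6654 − 317×469 = -15593
Denominator: √[(114220 − 100489)(252820 − 219961)] = √[13731 × 32859] = 21241.1612
r = -15593 / 21241.1612 ≈ -0.734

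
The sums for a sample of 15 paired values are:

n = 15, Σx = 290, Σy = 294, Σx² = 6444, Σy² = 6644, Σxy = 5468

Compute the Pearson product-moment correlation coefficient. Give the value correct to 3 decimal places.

-0.251

r = (nΣxy − ΣxΣy) / √[(nΣx² − (Σx)²)(nΣy² − (Σy)²)]
Numerator: 15×5468 − 290×294 = -3240
Denominator: √[(96660 − 84100)(99660 − 86436)] = √[12560 × 13224] = 12887.7244
r = -3240 / 12887.7244 ≈ -0.251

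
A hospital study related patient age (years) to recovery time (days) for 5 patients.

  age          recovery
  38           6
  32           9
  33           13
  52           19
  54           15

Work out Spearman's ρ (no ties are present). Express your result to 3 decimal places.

0.600

Rank age: 3, 1, 2, 4, 5
Rank recovery: 1, 2, 3, 5, 4
d = rank(age) − rank(recovery): 2, -1, -1, -1, 1; Σd² = 8
ρ = 1 − 6Σd² / [n(n²−1)] = 1 − 6×8 / (5×24) = 1 − 48/120 ≈ 0.600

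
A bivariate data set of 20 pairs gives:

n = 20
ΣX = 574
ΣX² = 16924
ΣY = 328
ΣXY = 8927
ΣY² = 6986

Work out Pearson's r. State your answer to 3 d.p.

-0.572

r = (nΣXY − ΣXΣY) / √[(nΣX² − (ΣX)²)(nΣY² − (ΣY)²)]
Numerator: 20×8927 − 574×328 = -9732
Denominator: √[(338480 − 329476)(139720 − 107584)] = √[9004 × 32136] = 17010.3658
r = -9732 / 17010.3658 ≈ -0.572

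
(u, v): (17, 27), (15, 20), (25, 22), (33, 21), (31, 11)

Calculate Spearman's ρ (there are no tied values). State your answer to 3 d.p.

Rank u: 2, 1, 3, 5, 4
Rank v: 5, 2, 4, 3, 1
d = rank(u) − rank(v): -3, -1, -1, 2, 3; Σd² = 24
ρ = 1 − 6Σd² / [n(n²−1)] = 1 − 6×24 / (5×24) = 1 − 144/120 ≈ -0.200

-0.200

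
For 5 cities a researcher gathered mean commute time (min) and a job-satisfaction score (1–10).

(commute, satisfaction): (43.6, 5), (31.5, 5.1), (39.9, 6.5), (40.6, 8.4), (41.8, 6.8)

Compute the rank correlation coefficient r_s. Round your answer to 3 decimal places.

Rank commute: 5, 1, 2, 3, 4
Rank satisfaction: 1, 2, 3, 5, 4
d = rank(commute) − rank(satisfaction): 4, -1, -1, -2, 0; Σd² = 22
ρ = 1 − 6Σd² / [n(n²−1)] = 1 − 6×22 / (5×24) = 1 − 132/120 ≈ -0.100

-0.100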